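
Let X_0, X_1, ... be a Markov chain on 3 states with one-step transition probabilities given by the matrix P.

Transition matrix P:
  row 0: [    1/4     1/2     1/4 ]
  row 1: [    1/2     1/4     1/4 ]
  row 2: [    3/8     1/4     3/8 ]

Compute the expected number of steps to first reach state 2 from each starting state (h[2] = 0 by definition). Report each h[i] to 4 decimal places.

First-step conditioning: h[2] = 0; for i ≠ 2, h[i] = 1 + Σ_k P[i][k]·h[k].
  h[0] = 1 + 1/4·h[0] + 1/2·h[1]
  h[1] = 1 + 1/2·h[0] + 1/4·h[1]
Solving the 2×2 linear system over states ≠ 2 gives exactly h = [4, 4, 0] (h[2] = 0 is the target).

h = [4.0000, 4.0000, 0.0000]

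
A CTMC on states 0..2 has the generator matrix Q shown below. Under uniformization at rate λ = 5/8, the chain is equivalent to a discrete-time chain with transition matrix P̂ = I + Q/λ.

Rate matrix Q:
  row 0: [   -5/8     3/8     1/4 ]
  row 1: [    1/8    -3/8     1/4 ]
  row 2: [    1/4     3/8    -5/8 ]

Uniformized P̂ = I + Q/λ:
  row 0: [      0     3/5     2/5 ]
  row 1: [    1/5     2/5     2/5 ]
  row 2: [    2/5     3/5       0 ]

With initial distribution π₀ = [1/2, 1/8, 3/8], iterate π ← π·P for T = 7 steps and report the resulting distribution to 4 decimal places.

π = [0.2144, 0.5000, 0.2856]

t=0: π = [0.5000, 0.1250, 0.3750]
t=1: π = [0.1750, 0.5750, 0.2500]
t=2: π = [0.2150, 0.4850, 0.3000]
t=3: π = [0.2170, 0.5030, 0.2800]
t=4: π = [0.2126, 0.4994, 0.2880]
t=5: π = [0.2151, 0.5001, 0.2848]
t=6: π = [0.2139, 0.5000, 0.2861]
t=7: π = [0.2144, 0.5000, 0.2856]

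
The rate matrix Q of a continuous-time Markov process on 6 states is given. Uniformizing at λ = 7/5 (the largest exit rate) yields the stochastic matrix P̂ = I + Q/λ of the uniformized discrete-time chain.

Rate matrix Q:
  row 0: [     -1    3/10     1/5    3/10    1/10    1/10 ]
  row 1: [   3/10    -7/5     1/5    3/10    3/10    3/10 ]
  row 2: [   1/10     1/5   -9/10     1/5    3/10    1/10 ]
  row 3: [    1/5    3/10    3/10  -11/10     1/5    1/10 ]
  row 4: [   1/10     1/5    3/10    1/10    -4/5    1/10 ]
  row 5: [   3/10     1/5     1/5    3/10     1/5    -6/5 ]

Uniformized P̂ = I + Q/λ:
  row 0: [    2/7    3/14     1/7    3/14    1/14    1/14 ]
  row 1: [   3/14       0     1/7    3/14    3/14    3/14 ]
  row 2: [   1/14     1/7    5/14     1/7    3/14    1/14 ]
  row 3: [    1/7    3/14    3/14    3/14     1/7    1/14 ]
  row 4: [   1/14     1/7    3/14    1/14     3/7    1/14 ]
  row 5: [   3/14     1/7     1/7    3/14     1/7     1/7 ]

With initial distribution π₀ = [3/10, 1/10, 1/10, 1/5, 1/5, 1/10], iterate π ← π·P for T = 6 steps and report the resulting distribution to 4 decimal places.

t=0: π = [0.3000, 0.1000, 0.1000, 0.2000, 0.2000, 0.1000]
t=1: π = [0.1786, 0.1643, 0.1929, 0.1786, 0.1929, 0.0929]
t=2: π = [0.1592, 0.1449, 0.2107, 0.1730, 0.2107, 0.1015]
t=3: π = [0.1531, 0.1459, 0.2154, 0.1691, 0.2171, 0.0994]
t=4: π = [0.1514, 0.1450, 0.2166, 0.1679, 0.2198, 0.0994]
t=5: π = [0.1508, 0.1449, 0.2170, 0.1674, 0.2207, 0.0992]
t=6: π = [0.1506, 0.1449, 0.2171, 0.1673, 0.2210, 0.0992]

π = [0.1506, 0.1449, 0.2171, 0.1673, 0.2210, 0.0992]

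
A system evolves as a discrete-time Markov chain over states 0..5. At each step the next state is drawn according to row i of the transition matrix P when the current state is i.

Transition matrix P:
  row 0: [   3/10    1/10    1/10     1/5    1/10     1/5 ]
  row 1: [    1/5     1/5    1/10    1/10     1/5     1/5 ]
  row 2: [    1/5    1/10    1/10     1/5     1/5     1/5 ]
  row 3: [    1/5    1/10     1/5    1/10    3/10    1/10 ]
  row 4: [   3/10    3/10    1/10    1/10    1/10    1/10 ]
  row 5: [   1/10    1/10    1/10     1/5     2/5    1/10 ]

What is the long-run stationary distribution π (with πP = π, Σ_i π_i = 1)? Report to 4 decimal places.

π = [0.2280, 0.1560, 0.1149, 0.1493, 0.2019, 0.1499]

Balance equations π_j = Σ_i π_i·P[i][j]:
  π_0 = 3/10·π_0 + 1/5·π_1 + 1/5·π_2 + 1/5·π_3 + 3/10·π_4 + 1/10·π_5
  π_1 = 1/10·π_0 + 1/5·π_1 + 1/10·π_2 + 1/10·π_3 + 3/10·π_4 + 1/10·π_5
  π_2 = 1/10·π_0 + 1/10·π_1 + 1/10·π_2 + 1/5·π_3 + 1/10·π_4 + 1/10·π_5
  π_3 = 1/5·π_0 + 1/10·π_1 + 1/5·π_2 + 1/10·π_3 + 1/10·π_4 + 1/5·π_5
  π_4 = 1/10·π_0 + 1/5·π_1 + 1/5·π_2 + 3/10·π_3 + 1/10·π_4 + 2/5·π_5
  normalize: π_0 + π_1 + π_2 + π_3 + π_4 + π_5 = 1
Solving the linear system gives exactly π = [25459/111661, 17417/111661, 12833/111661, 16669/111661, 22546/111661, 16737/111661].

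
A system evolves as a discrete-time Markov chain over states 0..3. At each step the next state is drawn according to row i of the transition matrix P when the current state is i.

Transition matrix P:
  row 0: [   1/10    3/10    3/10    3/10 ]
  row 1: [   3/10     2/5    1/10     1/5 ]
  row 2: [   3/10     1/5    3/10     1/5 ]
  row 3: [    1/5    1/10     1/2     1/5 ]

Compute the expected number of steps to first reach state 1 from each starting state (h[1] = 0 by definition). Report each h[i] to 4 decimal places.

h = [4.6091, 0.0000, 4.9794, 5.5144]

First-step conditioning: h[1] = 0; for i ≠ 1, h[i] = 1 + Σ_k P[i][k]·h[k].
  h[0] = 1 + 1/10·h[0] + 3/10·h[2] + 3/10·h[3]
  h[2] = 1 + 3/10·h[0] + 3/10·h[2] + 1/5·h[3]
  h[3] = 1 + 1/5·h[0] + 1/2·h[2] + 1/5·h[3]
Solving the 3×3 linear system over states ≠ 1 gives exactly h = [1120/243, 0, 1210/243, 1340/243] (h[1] = 0 is the target).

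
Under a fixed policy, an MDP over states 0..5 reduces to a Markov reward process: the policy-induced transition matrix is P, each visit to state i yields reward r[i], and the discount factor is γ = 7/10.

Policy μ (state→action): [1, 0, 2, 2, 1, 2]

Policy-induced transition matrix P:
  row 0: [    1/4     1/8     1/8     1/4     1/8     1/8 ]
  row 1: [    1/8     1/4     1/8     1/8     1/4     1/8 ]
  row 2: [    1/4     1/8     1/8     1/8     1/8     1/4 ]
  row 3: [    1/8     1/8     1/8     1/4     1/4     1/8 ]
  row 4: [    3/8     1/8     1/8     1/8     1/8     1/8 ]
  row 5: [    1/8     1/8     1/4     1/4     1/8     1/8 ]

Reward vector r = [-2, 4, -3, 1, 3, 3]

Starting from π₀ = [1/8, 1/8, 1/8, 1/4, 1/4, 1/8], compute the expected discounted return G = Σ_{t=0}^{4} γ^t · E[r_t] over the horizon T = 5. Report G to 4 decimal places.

t=0: π = [0.1250, 0.1250, 0.1250, 0.2500, 0.2500, 0.1250], E[r] = 1.2500, γ^t·E[r] = 1.250000, running G = 1.250000
t=1: π = [0.2188, 0.1406, 0.1406, 0.1875, 0.1719, 0.1406], E[r] = 0.8281, γ^t·E[r] = 0.579688, running G = 1.829688
t=2: π = [0.2129, 0.1426, 0.1426, 0.1934, 0.1660, 0.1426], E[r] = 0.8359, γ^t·E[r] = 0.409609, running G = 2.239297
t=3: π = [0.2109, 0.1428, 0.1428, 0.1936, 0.1670, 0.1428], E[r] = 0.8440, γ^t·E[r] = 0.289490, running G = 2.528787
t=4: π = [0.2110, 0.1429, 0.1429, 0.1934, 0.1671, 0.1429], E[r] = 0.8441, γ^t·E[r] = 0.202658, running G = 2.731445

G = 2.7314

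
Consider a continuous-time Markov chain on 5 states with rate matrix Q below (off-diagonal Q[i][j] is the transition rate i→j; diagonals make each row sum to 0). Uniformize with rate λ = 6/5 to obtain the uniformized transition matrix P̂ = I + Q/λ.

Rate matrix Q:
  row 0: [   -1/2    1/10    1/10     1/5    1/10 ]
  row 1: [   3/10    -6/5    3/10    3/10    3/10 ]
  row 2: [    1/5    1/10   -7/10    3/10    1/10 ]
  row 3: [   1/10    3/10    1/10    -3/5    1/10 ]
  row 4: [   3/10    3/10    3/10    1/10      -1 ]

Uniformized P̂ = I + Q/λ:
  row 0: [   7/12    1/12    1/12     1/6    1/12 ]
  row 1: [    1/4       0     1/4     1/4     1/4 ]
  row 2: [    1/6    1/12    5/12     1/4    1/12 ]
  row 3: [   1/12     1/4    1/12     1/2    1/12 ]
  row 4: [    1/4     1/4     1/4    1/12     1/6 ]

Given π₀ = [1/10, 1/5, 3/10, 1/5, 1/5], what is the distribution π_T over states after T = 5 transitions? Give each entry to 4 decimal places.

t=0: π = [0.1000, 0.2000, 0.3000, 0.2000, 0.2000]
t=1: π = [0.2250, 0.1333, 0.2500, 0.2583, 0.1333]
t=2: π = [0.2611, 0.1375, 0.2111, 0.2736, 0.1167]
t=3: π = [0.2738, 0.1369, 0.1961, 0.2772, 0.1160]
t=4: π = [0.2787, 0.1375, 0.1908, 0.2772, 0.1158]
t=5: π = [0.2808, 0.1374, 0.1892, 0.2768, 0.1159]

π = [0.2808, 0.1374, 0.1892, 0.2768, 0.1159]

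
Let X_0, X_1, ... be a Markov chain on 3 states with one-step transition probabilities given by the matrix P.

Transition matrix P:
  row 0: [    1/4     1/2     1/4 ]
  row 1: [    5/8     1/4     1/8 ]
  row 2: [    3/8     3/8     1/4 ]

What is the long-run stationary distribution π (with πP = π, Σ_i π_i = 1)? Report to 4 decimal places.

Balance equations π_j = Σ_i π_i·P[i][j]:
  π_0 = 1/4·π_0 + 5/8·π_1 + 3/8·π_2
  π_1 = 1/2·π_0 + 1/4·π_1 + 3/8·π_2
  normalize: π_0 + π_1 + π_2 = 1
Solving the linear system gives exactly π = [33/79, 30/79, 16/79].

π = [0.4177, 0.3797, 0.2025]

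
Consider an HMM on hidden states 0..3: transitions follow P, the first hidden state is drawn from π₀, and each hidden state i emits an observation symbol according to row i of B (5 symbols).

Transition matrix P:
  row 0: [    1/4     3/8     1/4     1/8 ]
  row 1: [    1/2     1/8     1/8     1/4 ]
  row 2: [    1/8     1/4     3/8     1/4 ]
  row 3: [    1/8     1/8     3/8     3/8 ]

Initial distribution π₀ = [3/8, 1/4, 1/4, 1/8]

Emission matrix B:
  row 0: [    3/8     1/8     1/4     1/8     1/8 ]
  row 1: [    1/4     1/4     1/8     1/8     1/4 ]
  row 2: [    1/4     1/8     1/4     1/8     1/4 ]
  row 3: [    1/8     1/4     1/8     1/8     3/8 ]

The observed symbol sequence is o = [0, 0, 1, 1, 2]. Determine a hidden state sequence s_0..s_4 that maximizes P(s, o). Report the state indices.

path = [0, 1, 0, 1, 0]

t=0: δ = [1.406e-01, 6.250e-02, 6.250e-02, 1.562e-02]  (obs o_0=0)
t=1: δ = [1.318e-02, 1.318e-02, 8.789e-03, 2.197e-03]  ψ = [0, 0, 0, 0]  (obs o_1=0)
t=2: δ = [8.240e-04, 1.236e-03, 4.120e-04, 8.240e-04]  ψ = [1, 0, 0, 1]  (obs o_2=1)
t=3: δ = [7.725e-05, 7.725e-05, 3.862e-05, 7.725e-05]  ψ = [1, 0, 3, 1]  (obs o_3=1)
t=4: δ = [9.656e-06, 3.621e-06, 7.242e-06, 3.621e-06]  ψ = [1, 0, 3, 3]  (obs o_4=2)
backtrack: best end state = 0; path = [0, 1, 0, 1, 0]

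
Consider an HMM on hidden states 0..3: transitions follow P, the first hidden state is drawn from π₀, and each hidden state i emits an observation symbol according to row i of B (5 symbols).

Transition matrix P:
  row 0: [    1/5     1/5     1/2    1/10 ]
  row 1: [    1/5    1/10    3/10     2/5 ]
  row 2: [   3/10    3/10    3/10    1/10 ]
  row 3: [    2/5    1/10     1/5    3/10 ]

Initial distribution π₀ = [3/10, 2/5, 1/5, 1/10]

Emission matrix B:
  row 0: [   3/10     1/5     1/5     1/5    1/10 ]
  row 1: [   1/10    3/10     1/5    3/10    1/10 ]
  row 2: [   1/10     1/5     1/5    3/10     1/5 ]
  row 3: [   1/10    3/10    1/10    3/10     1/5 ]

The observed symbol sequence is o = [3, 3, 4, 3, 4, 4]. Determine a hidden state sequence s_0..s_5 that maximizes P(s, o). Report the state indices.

path = [1, 3, 3, 0, 2, 2]

t=0: δ = [6.000e-02, 1.200e-01, 6.000e-02, 3.000e-02]  (obs o_0=3)
t=1: δ = [4.800e-03, 5.400e-03, 1.080e-02, 1.440e-02]  ψ = [1, 2, 1, 1]  (obs o_1=3)
t=2: δ = [5.760e-04, 3.240e-04, 6.480e-04, 8.640e-04]  ψ = [3, 2, 2, 3]  (obs o_2=4)
t=3: δ = [6.912e-05, 5.832e-05, 8.640e-05, 7.776e-05]  ψ = [3, 2, 0, 3]  (obs o_3=3)
t=4: δ = [3.110e-06, 2.592e-06, 6.912e-06, 4.666e-06]  ψ = [3, 2, 0, 1]  (obs o_4=4)
t=5: δ = [2.074e-07, 2.074e-07, 4.147e-07, 2.799e-07]  ψ = [2, 2, 2, 3]  (obs o_5=4)
backtrack: best end state = 2; path = [1, 3, 3, 0, 2, 2]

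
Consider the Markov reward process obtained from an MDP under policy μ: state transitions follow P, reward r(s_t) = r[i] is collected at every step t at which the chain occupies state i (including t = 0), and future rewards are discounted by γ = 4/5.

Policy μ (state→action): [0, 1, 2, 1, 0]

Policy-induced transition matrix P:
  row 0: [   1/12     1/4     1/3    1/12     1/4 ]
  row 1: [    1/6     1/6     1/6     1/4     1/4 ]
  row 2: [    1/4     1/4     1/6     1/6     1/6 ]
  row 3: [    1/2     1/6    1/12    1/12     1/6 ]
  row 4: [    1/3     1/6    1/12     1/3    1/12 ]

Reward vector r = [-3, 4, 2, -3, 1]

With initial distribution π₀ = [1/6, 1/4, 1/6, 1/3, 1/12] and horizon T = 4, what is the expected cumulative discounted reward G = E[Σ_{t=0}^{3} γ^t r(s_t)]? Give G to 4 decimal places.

t=0: π = [0.1667, 0.2500, 0.1667, 0.3333, 0.0833], E[r] = -0.0833, γ^t·E[r] = -0.083333, running G = -0.083333
t=1: π = [0.2917, 0.1944, 0.1597, 0.1597, 0.1944], E[r] = -0.0625, γ^t·E[r] = -0.050000, running G = -0.133333
t=2: π = [0.2413, 0.2043, 0.1858, 0.1777, 0.1910], E[r] = 0.1227, γ^t·E[r] = 0.078519, running G = -0.054815
t=3: π = [0.2531, 0.2023, 0.1762, 0.1806, 0.1879], E[r] = 0.0482, γ^t·E[r] = 0.024667, running G = -0.030148

G = -0.0301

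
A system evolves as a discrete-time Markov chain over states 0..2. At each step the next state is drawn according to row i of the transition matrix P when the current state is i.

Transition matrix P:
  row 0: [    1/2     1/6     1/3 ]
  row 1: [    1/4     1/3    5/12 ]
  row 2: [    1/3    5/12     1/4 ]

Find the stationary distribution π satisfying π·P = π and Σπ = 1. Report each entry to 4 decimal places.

π = [0.3701, 0.2992, 0.3307]

Balance equations π_j = Σ_i π_i·P[i][j]:
  π_0 = 1/2·π_0 + 1/4·π_1 + 1/3·π_2
  π_1 = 1/6·π_0 + 1/3·π_1 + 5/12·π_2
  normalize: π_0 + π_1 + π_2 = 1
Solving the linear system gives exactly π = [47/127, 38/127, 42/127].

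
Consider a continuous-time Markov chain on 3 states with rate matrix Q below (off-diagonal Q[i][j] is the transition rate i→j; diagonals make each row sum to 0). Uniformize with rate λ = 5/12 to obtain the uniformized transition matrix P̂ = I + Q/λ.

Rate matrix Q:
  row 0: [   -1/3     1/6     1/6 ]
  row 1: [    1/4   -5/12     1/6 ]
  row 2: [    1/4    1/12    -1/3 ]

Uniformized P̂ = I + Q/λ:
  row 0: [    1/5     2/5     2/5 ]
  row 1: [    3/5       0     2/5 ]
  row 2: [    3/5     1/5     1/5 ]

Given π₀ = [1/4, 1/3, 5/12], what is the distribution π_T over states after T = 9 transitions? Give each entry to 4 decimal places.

π = [0.4286, 0.2380, 0.3333]

t=0: π = [0.2500, 0.3333, 0.4167]
t=1: π = [0.5000, 0.1833, 0.3167]
t=2: π = [0.4000, 0.2633, 0.3367]
t=3: π = [0.4400, 0.2273, 0.3327]
t=4: π = [0.4240, 0.2425, 0.3335]
t=5: π = [0.4304, 0.2363, 0.3333]
t=6: π = [0.4278, 0.2388, 0.3333]
t=7: π = [0.4289, 0.2378, 0.3333]
t=8: π = [0.4285, 0.2382, 0.3333]
t=9: π = [0.4286, 0.2380, 0.3333]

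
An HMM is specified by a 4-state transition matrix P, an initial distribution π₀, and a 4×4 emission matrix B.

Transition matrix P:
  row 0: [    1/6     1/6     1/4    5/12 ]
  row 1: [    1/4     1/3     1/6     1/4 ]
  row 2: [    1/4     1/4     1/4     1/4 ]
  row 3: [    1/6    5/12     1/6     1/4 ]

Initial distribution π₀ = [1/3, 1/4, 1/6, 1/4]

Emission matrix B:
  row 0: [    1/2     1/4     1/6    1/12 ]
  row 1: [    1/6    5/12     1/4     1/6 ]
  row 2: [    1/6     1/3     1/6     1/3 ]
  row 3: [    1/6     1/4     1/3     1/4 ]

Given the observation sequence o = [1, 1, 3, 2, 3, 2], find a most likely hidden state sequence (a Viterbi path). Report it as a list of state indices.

t=0: δ = [8.333e-02, 1.042e-01, 5.556e-02, 6.250e-02]  (obs o_0=1)
t=1: δ = [6.510e-03, 1.447e-02, 6.944e-03, 8.681e-03]  ψ = [1, 1, 0, 0]  (obs o_1=1)
t=2: δ = [3.014e-04, 8.038e-04, 8.038e-04, 9.042e-04]  ψ = [1, 1, 1, 1]  (obs o_2=3)
t=3: δ = [3.349e-05, 9.419e-05, 3.349e-05, 7.535e-05]  ψ = [1, 3, 2, 3]  (obs o_3=2)
t=4: δ = [1.962e-06, 5.233e-06, 5.233e-06, 5.887e-06]  ψ = [1, 1, 1, 1]  (obs o_4=3)
t=5: δ = [2.180e-07, 6.132e-07, 2.180e-07, 4.906e-07]  ψ = [1, 3, 2, 3]  (obs o_5=2)
backtrack: best end state = 1; path = [1, 1, 3, 1, 3, 1]

path = [1, 1, 3, 1, 3, 1]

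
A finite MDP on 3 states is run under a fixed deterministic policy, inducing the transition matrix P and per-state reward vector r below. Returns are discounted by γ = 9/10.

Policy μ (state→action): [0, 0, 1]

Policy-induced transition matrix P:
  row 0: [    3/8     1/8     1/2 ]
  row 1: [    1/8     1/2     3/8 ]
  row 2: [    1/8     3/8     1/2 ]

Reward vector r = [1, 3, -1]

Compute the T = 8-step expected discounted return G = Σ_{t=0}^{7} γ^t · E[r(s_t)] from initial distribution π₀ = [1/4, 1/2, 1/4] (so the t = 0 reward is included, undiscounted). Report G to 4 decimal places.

G = 5.5243

t=0: π = [0.2500, 0.5000, 0.2500], E[r] = 1.5000, γ^t·E[r] = 1.500000, running G = 1.500000
t=1: π = [0.1875, 0.3750, 0.4375], E[r] = 0.8750, γ^t·E[r] = 0.787500, running G = 2.287500
t=2: π = [0.1719, 0.3750, 0.4531], E[r] = 0.8438, γ^t·E[r] = 0.683438, running G = 2.970938
t=3: π = [0.1680, 0.3789, 0.4531], E[r] = 0.8516, γ^t·E[r] = 0.620789, running G = 3.591727
t=4: π = [0.1670, 0.3804, 0.4526], E[r] = 0.8555, γ^t·E[r] = 0.561273, running G = 4.153000
t=5: π = [0.1667, 0.3808, 0.4525], E[r] = 0.8567, γ^t·E[r] = 0.505867, running G = 4.658866
t=6: π = [0.1667, 0.3809, 0.4524], E[r] = 0.8570, γ^t·E[r] = 0.455458, running G = 5.114324
t=7: π = [0.1667, 0.3809, 0.4524], E[r] = 0.8571, γ^t·E[r] = 0.409954, running G = 5.524279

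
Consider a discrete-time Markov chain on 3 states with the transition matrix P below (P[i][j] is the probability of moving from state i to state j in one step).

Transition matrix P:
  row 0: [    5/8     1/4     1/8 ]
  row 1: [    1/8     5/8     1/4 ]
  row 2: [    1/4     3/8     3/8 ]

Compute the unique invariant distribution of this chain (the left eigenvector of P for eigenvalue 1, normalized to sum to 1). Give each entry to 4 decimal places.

Balance equations π_j = Σ_i π_i·P[i][j]:
  π_0 = 5/8·π_0 + 1/8·π_1 + 1/4·π_2
  π_1 = 1/4·π_0 + 5/8·π_1 + 3/8·π_2
  normalize: π_0 + π_1 + π_2 = 1
Solving the linear system gives exactly π = [9/29, 13/29, 7/29].

π = [0.3103, 0.4483, 0.2414]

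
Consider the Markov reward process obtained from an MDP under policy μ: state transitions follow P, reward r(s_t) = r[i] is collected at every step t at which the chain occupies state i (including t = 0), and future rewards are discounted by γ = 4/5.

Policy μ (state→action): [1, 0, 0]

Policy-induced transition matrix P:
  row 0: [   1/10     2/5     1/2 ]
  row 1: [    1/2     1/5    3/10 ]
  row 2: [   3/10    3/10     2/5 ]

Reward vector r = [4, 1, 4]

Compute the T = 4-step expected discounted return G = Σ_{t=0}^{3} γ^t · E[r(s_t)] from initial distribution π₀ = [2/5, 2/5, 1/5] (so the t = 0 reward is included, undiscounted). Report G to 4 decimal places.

t=0: π = [0.4000, 0.4000, 0.2000], E[r] = 2.8000, γ^t·E[r] = 2.800000, running G = 2.800000
t=1: π = [0.3000, 0.3000, 0.4000], E[r] = 3.1000, γ^t·E[r] = 2.480000, running G = 5.280000
t=2: π = [0.3000, 0.3000, 0.4000], E[r] = 3.1000, γ^t·E[r] = 1.984000, running G = 7.264000
t=3: π = [0.3000, 0.3000, 0.4000], E[r] = 3.1000, γ^t·E[r] = 1.587200, running G = 8.851200

G = 8.8512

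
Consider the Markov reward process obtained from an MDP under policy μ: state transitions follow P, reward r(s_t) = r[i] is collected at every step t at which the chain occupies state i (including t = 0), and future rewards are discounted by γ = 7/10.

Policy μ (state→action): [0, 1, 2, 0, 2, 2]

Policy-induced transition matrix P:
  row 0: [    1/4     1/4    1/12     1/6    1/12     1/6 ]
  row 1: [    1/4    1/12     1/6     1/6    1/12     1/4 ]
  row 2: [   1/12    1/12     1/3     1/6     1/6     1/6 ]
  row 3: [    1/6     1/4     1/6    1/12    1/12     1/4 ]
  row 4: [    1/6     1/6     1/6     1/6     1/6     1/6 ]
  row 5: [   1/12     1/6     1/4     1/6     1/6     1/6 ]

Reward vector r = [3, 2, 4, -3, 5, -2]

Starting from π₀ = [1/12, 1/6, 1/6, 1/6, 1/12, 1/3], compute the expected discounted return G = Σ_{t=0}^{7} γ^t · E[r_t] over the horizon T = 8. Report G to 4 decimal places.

t=0: π = [0.0833, 0.1667, 0.1667, 0.1667, 0.0833, 0.3333], E[r] = 0.5000, γ^t·E[r] = 0.500000, running G = 0.500000
t=1: π = [0.1458, 0.1597, 0.2153, 0.1528, 0.1319, 0.1944], E[r] = 1.4306, γ^t·E[r] = 1.001389, running G = 1.501389
t=2: π = [0.1580, 0.1603, 0.2066, 0.1539, 0.1285, 0.1927], E[r] = 1.4161, γ^t·E[r] = 0.693883, running G = 2.195272
t=3: π = [0.1599, 0.1621, 0.2040, 0.1538, 0.1273, 0.1929], E[r] = 1.4092, γ^t·E[r] = 0.483369, running G = 2.678641
t=4: π = [0.1604, 0.1623, 0.2034, 0.1538, 0.1270, 0.1930], E[r] = 1.4071, γ^t·E[r] = 0.337840, running G = 3.016482
t=5: π = [0.1605, 0.1624, 0.2033, 0.1538, 0.1270, 0.1930], E[r] = 1.4067, γ^t·E[r] = 0.236418, running G = 3.252900
t=6: π = [0.1606, 0.1624, 0.2033, 0.1538, 0.1269, 0.1930], E[r] = 1.4066, γ^t·E[r] = 0.165481, running G = 3.418381
t=7: π = [0.1606, 0.1624, 0.2032, 0.1538, 0.1269, 0.1930], E[r] = 1.4065, γ^t·E[r] = 0.115835, running G = 3.534216

G = 3.5342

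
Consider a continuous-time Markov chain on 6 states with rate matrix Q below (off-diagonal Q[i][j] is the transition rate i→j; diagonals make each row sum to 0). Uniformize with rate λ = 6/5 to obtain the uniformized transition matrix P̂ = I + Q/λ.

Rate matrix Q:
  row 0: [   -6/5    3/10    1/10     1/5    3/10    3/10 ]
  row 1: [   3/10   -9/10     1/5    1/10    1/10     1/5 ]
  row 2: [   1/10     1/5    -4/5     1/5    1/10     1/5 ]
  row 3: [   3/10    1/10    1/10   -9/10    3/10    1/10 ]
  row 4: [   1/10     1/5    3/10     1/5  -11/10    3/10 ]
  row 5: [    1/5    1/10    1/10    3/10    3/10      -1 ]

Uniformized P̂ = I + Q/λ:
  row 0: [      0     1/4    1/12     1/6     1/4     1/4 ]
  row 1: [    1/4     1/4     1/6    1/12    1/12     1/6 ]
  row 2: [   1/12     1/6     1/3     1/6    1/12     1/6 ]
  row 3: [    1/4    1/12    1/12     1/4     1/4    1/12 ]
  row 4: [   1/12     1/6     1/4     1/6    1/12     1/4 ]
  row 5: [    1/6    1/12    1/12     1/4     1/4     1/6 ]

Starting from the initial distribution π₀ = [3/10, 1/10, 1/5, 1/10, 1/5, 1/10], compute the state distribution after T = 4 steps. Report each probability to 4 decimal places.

t=0: π = [0.3000, 0.1000, 0.2000, 0.1000, 0.2000, 0.1000]
t=1: π = [0.1000, 0.1833, 0.1750, 0.1750, 0.1667, 0.2000]
t=2: π = [0.1514, 0.1590, 0.1701, 0.1826, 0.1625, 0.1743]
t=3: π = [0.1422, 0.1628, 0.1662, 0.1832, 0.1681, 0.1776]
t=4: π = [0.1439, 0.1620, 0.1665, 0.1832, 0.1672, 0.1773]

π = [0.1439, 0.1620, 0.1665, 0.1832, 0.1672, 0.1773]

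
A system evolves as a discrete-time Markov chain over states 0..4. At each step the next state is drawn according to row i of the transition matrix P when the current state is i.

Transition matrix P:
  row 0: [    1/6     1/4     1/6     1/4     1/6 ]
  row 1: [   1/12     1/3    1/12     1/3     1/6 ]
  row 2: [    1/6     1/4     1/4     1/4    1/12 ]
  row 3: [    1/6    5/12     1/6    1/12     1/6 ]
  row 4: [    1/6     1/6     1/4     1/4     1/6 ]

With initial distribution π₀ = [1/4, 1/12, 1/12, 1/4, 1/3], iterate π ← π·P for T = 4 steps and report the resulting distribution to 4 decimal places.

t=0: π = [0.2500, 0.0833, 0.0833, 0.2500, 0.3333]
t=1: π = [0.1597, 0.2708, 0.1944, 0.2153, 0.1597]
t=2: π = [0.1441, 0.2951, 0.1736, 0.2367, 0.1505]
t=3: π = [0.1421, 0.3015, 0.1691, 0.2351, 0.1522]
t=4: π = [0.1415, 0.3016, 0.1683, 0.2359, 0.1526]

π = [0.1415, 0.3016, 0.1683, 0.2359, 0.1526]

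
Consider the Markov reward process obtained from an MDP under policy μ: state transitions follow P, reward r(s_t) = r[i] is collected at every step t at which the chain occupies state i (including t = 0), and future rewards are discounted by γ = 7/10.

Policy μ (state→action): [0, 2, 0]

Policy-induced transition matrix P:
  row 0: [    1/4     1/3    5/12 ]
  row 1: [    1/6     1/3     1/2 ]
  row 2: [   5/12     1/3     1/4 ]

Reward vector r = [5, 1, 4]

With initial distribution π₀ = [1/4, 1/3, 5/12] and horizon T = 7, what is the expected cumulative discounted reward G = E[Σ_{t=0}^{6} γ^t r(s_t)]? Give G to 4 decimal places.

G = 10.0184

t=0: π = [0.2500, 0.3333, 0.4167], E[r] = 3.2500, γ^t·E[r] = 3.250000, running G = 3.250000
t=1: π = [0.2917, 0.3333, 0.3750], E[r] = 3.2917, γ^t·E[r] = 2.304167, running G = 5.554167
t=2: π = [0.2847, 0.3333, 0.3819], E[r] = 3.2847, γ^t·E[r] = 1.609514, running G = 7.163681
t=3: π = [0.2859, 0.3333, 0.3808], E[r] = 3.2859, γ^t·E[r] = 1.127057, running G = 8.290737
t=4: π = [0.2857, 0.3333, 0.3810], E[r] = 3.2857, γ^t·E[r] = 0.788893, running G = 9.079631
t=5: π = [0.2857, 0.3333, 0.3809], E[r] = 3.2857, γ^t·E[r] = 0.552231, running G = 9.631861
t=6: π = [0.2857, 0.3333, 0.3810], E[r] = 3.2857, γ^t·E[r] = 0.386561, running G = 10.018422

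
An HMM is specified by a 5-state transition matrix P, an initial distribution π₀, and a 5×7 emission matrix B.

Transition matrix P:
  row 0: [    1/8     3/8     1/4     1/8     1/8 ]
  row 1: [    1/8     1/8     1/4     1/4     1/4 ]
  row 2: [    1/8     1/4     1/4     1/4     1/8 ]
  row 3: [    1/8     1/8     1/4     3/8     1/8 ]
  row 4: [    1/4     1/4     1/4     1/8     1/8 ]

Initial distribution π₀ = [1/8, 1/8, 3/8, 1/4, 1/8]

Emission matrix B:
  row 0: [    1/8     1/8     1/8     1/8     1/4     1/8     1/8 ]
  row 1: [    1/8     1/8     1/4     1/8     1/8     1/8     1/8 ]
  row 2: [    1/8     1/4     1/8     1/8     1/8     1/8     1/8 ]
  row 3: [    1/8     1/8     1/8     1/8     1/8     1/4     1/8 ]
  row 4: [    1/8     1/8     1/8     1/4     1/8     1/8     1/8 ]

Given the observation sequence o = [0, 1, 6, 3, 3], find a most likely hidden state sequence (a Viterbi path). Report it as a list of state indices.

t=0: δ = [1.562e-02, 1.562e-02, 4.688e-02, 3.125e-02, 1.562e-02]  (obs o_0=0)
t=1: δ = [7.324e-04, 1.465e-03, 2.930e-03, 1.465e-03, 7.324e-04]  ψ = [2, 2, 2, 2, 2]  (obs o_1=1)
t=2: δ = [4.578e-05, 9.155e-05, 9.155e-05, 9.155e-05, 4.578e-05]  ψ = [2, 2, 2, 2, 1]  (obs o_2=6)
t=3: δ = [1.431e-06, 2.861e-06, 2.861e-06, 4.292e-06, 5.722e-06]  ψ = [1, 2, 1, 3, 1]  (obs o_3=3)
t=4: δ = [1.788e-07, 1.788e-07, 1.788e-07, 2.012e-07, 1.788e-07]  ψ = [4, 4, 4, 3, 1]  (obs o_4=3)
backtrack: best end state = 3; path = [2, 2, 3, 3, 3]

path = [2, 2, 3, 3, 3]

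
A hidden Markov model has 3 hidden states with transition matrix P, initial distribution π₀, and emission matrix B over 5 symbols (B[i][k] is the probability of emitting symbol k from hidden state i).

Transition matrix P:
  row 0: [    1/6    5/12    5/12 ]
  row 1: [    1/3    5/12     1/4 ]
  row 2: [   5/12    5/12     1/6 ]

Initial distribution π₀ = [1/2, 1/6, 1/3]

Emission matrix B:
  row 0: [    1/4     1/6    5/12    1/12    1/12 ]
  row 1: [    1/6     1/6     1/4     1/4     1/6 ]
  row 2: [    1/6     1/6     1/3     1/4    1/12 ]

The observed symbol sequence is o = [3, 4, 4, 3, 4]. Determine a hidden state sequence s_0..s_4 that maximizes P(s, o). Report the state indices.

path = [2, 1, 1, 1, 1]

t=0: δ = [4.167e-02, 4.167e-02, 8.333e-02]  (obs o_0=3)
t=1: δ = [2.894e-03, 5.787e-03, 1.447e-03]  ψ = [2, 2, 0]  (obs o_1=4)
t=2: δ = [1.608e-04, 4.019e-04, 1.206e-04]  ψ = [1, 1, 1]  (obs o_2=4)
t=3: δ = [1.116e-05, 4.186e-05, 2.512e-05]  ψ = [1, 1, 1]  (obs o_3=3)
t=4: δ = [1.163e-06, 2.907e-06, 8.721e-07]  ψ = [1, 1, 1]  (obs o_4=4)
backtrack: best end state = 1; path = [2, 1, 1, 1, 1]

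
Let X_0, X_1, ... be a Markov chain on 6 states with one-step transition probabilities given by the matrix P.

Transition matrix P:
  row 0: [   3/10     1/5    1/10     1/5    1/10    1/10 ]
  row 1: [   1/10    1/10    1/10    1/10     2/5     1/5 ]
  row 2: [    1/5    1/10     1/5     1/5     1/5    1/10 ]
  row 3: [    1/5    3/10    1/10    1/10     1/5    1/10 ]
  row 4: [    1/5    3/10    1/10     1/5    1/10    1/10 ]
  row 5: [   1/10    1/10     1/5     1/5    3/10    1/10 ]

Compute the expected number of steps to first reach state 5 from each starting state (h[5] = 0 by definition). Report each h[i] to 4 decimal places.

First-step conditioning: h[5] = 0; for i ≠ 5, h[i] = 1 + Σ_k P[i][k]·h[k].
  h[0] = 1 + 3/10·h[0] + 1/5·h[1] + 1/10·h[2] + 1/5·h[3] + 1/10·h[4]
  h[1] = 1 + 1/10·h[0] + 1/10·h[1] + 1/10·h[2] + 1/10·h[3] + 2/5·h[4]
  h[2] = 1 + 1/5·h[0] + 1/10·h[1] + 1/5·h[2] + 1/5·h[3] + 1/5·h[4]
  h[3] = 1 + 1/5·h[0] + 3/10·h[1] + 1/10·h[2] + 1/10·h[3] + 1/5·h[4]
  h[4] = 1 + 1/5·h[0] + 3/10·h[1] + 1/10·h[2] + 1/5·h[3] + 1/10·h[4]
Solving the 5×5 linear system over states ≠ 5 gives exactly h = [108/13, 98/13, 109/13, 107/13, 107/13, 0] (h[5] = 0 is the target).

h = [8.3077, 7.5385, 8.3846, 8.2308, 8.2308, 0.0000]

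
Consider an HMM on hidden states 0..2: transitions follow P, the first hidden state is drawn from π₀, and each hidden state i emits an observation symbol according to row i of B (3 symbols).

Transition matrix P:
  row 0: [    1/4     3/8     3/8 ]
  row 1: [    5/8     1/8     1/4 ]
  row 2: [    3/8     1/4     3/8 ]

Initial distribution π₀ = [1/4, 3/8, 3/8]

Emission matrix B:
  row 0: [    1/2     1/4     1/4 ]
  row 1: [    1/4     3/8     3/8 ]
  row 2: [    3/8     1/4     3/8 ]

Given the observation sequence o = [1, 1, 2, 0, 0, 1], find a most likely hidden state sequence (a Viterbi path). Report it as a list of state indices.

path = [1, 0, 1, 0, 0, 1]

t=0: δ = [6.250e-02, 1.406e-01, 9.375e-02]  (obs o_0=1)
t=1: δ = [2.197e-02, 8.789e-03, 8.789e-03]  ψ = [1, 0, 1]  (obs o_1=1)
t=2: δ = [1.373e-03, 3.090e-03, 3.090e-03]  ψ = [0, 0, 0]  (obs o_2=2)
t=3: δ = [9.656e-04, 1.931e-04, 4.345e-04]  ψ = [1, 2, 2]  (obs o_3=0)
t=4: δ = [1.207e-04, 9.052e-05, 1.358e-04]  ψ = [0, 0, 0]  (obs o_4=0)
t=5: δ = [1.414e-05, 1.697e-05, 1.273e-05]  ψ = [1, 0, 2]  (obs o_5=1)
backtrack: best end state = 1; path = [1, 0, 1, 0, 0, 1]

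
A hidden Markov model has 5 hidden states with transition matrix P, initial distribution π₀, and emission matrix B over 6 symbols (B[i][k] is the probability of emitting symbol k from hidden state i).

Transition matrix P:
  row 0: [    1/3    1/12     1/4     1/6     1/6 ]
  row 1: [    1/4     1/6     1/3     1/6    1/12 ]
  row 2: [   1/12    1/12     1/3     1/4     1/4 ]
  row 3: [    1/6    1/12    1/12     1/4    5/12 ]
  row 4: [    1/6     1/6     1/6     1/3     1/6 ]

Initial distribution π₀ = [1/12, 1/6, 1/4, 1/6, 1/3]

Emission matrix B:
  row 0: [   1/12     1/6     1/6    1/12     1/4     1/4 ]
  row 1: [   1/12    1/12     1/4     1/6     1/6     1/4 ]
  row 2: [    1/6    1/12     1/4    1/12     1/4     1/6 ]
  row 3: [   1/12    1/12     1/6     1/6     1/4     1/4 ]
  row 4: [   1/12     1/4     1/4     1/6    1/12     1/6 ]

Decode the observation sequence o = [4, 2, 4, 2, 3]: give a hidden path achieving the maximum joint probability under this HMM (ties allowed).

path = [3, 4, 3, 4, 3]

t=0: δ = [2.083e-02, 2.778e-02, 6.250e-02, 4.167e-02, 2.778e-02]  (obs o_0=4)
t=1: δ = [1.157e-03, 1.302e-03, 5.208e-03, 2.604e-03, 4.340e-03]  ψ = [0, 2, 2, 2, 3]  (obs o_1=2)
t=2: δ = [1.808e-04, 1.206e-04, 4.340e-04, 3.617e-04, 1.085e-04]  ψ = [4, 4, 2, 4, 2]  (obs o_2=4)
t=3: δ = [1.005e-05, 9.042e-06, 3.617e-05, 1.808e-05, 3.768e-05]  ψ = [0, 2, 2, 2, 3]  (obs o_3=2)
t=4: δ = [5.233e-07, 1.047e-06, 1.005e-06, 2.093e-06, 1.507e-06]  ψ = [4, 4, 2, 4, 2]  (obs o_4=3)
backtrack: best end state = 3; path = [3, 4, 3, 4, 3]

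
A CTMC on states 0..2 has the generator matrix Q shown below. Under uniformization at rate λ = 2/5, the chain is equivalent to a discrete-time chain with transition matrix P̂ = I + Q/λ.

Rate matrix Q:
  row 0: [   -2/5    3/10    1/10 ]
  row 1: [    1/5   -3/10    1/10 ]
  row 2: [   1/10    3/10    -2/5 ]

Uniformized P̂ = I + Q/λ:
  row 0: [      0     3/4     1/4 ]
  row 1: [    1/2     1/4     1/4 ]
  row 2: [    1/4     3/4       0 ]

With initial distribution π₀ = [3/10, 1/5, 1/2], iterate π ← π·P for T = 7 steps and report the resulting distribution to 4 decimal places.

t=0: π = [0.3000, 0.2000, 0.5000]
t=1: π = [0.2250, 0.6500, 0.1250]
t=2: π = [0.3563, 0.4250, 0.2188]
t=3: π = [0.2672, 0.5375, 0.1953]
t=4: π = [0.3176, 0.4813, 0.2012]
t=5: π = [0.2909, 0.5094, 0.1997]
t=6: π = [0.3046, 0.4953, 0.2001]
t=7: π = [0.2977, 0.5023, 0.2000]

π = [0.2977, 0.5023, 0.2000]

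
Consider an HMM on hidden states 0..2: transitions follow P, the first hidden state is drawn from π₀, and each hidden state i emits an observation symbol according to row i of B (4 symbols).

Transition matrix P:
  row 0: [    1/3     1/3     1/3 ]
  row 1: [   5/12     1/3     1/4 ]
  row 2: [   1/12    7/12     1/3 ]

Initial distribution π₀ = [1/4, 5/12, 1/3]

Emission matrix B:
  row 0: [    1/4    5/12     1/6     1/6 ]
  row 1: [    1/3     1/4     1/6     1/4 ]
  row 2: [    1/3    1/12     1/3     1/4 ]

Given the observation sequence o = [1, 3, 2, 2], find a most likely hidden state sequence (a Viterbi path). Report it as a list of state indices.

t=0: δ = [1.042e-01, 1.042e-01, 2.778e-02]  (obs o_0=1)
t=1: δ = [7.234e-03, 8.681e-03, 8.681e-03]  ψ = [1, 0, 0]  (obs o_1=3)
t=2: δ = [6.028e-04, 8.439e-04, 9.645e-04]  ψ = [1, 2, 2]  (obs o_2=2)
t=3: δ = [5.861e-05, 9.377e-05, 1.072e-04]  ψ = [1, 2, 2]  (obs o_3=2)
backtrack: best end state = 2; path = [0, 2, 2, 2]

path = [0, 2, 2, 2]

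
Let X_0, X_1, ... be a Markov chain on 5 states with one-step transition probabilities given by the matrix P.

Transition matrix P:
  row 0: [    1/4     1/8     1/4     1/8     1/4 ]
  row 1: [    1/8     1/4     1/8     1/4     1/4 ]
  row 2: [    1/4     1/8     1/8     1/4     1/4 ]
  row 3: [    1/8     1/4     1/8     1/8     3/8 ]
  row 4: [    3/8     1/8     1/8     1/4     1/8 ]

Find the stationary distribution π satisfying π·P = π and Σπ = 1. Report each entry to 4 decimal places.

Balance equations π_j = Σ_i π_i·P[i][j]:
  π_0 = 1/4·π_0 + 1/8·π_1 + 1/4·π_2 + 1/8·π_3 + 3/8·π_4
  π_1 = 1/8·π_0 + 1/4·π_1 + 1/8·π_2 + 1/4·π_3 + 1/8·π_4
  π_2 = 1/4·π_0 + 1/8·π_1 + 1/8·π_2 + 1/8·π_3 + 1/8·π_4
  π_3 = 1/8·π_0 + 1/4·π_1 + 1/4·π_2 + 1/8·π_3 + 1/4·π_4
  normalize: π_0 + π_1 + π_2 + π_3 + π_4 = 1
Solving the linear system gives exactly π = [1049/4471, 764/4471, 690/4471, 877/4471, 1091/4471].

π = [0.2346, 0.1709, 0.1543, 0.1962, 0.2440]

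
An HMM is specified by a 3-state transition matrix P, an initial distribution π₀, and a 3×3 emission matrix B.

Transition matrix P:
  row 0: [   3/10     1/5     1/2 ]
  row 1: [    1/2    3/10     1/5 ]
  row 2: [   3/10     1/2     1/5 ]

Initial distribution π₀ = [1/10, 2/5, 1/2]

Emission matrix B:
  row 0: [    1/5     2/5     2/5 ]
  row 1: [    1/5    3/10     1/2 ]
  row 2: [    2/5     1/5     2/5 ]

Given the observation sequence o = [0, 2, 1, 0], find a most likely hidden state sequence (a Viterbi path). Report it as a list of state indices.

path = [2, 1, 0, 2]

t=0: δ = [2.000e-02, 8.000e-02, 2.000e-01]  (obs o_0=0)
t=1: δ = [2.400e-02, 5.000e-02, 1.600e-02]  ψ = [2, 2, 2]  (obs o_1=2)
t=2: δ = [1.000e-02, 4.500e-03, 2.400e-03]  ψ = [1, 1, 0]  (obs o_2=1)
t=3: δ = [6.000e-04, 4.000e-04, 2.000e-03]  ψ = [0, 0, 0]  (obs o_3=0)
backtrack: best end state = 2; path = [2, 1, 0, 2]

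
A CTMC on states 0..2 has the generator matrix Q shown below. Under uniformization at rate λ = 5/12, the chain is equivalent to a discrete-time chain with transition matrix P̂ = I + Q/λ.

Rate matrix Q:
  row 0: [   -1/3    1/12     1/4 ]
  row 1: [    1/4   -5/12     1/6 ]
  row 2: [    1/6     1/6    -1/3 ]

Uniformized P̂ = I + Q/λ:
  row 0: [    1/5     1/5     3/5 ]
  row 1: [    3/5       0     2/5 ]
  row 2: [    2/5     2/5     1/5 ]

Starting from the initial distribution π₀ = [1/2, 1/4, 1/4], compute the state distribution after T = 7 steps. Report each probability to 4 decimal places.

t=0: π = [0.5000, 0.2500, 0.2500]
t=1: π = [0.3500, 0.2000, 0.4500]
t=2: π = [0.3700, 0.2500, 0.3800]
t=3: π = [0.3760, 0.2260, 0.3980]
t=4: π = [0.3700, 0.2344, 0.3956]
t=5: π = [0.3729, 0.2322, 0.3949]
t=6: π = [0.3719, 0.2325, 0.3956]
t=7: π = [0.3721, 0.2326, 0.3953]

π = [0.3721, 0.2326, 0.3953]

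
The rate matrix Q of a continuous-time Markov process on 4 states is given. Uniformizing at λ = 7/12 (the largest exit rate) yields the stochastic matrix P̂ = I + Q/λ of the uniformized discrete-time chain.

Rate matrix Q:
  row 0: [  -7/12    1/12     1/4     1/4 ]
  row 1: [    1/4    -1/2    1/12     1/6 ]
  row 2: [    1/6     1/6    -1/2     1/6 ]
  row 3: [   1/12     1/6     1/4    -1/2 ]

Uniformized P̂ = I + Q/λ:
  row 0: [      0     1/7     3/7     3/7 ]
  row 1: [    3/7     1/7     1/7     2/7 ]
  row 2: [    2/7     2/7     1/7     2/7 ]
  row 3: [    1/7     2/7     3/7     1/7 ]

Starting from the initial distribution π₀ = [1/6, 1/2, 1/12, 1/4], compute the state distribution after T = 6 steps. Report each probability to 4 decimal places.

t=0: π = [0.1667, 0.5000, 0.0833, 0.2500]
t=1: π = [0.2738, 0.1905, 0.2619, 0.2738]
t=2: π = [0.1956, 0.2194, 0.2993, 0.2857]
t=3: π = [0.2204, 0.2264, 0.2804, 0.2728]
t=4: π = [0.2161, 0.2219, 0.2838, 0.2782]
t=5: π = [0.2159, 0.2231, 0.2841, 0.2768]
t=6: π = [0.2164, 0.2230, 0.2836, 0.2770]

π = [0.2164, 0.2230, 0.2836, 0.2770]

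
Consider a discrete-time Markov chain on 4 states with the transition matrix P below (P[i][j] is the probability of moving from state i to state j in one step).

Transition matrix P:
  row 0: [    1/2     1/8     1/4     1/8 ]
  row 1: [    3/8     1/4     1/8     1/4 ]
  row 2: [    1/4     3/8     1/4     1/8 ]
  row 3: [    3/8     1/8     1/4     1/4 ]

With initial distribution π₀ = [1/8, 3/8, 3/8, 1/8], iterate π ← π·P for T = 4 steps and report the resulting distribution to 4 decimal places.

π = [0.3966, 0.2066, 0.2243, 0.1724]

t=0: π = [0.1250, 0.3750, 0.3750, 0.1250]
t=1: π = [0.3438, 0.2656, 0.2031, 0.1875]
t=2: π = [0.3926, 0.2090, 0.2168, 0.1816]
t=3: π = [0.3970, 0.2053, 0.2239, 0.1738]
t=4: π = [0.3966, 0.2066, 0.2243, 0.1724]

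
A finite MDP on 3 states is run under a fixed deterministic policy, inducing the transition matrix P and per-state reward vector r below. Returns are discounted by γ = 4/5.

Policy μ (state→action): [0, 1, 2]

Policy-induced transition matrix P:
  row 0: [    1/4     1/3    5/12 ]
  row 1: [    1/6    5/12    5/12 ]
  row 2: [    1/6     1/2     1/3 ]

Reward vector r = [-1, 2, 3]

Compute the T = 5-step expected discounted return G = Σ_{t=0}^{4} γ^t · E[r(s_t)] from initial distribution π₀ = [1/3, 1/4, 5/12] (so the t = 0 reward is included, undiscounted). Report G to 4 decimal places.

G = 5.7256

t=0: π = [0.3333, 0.2500, 0.4167], E[r] = 1.4167, γ^t·E[r] = 1.416667, running G = 1.416667
t=1: π = [0.1944, 0.4236, 0.3819], E[r] = 1.7986, γ^t·E[r] = 1.438889, running G = 2.855556
t=2: π = [0.1829, 0.4323, 0.3848], E[r] = 1.8362, γ^t·E[r] = 1.175185, running G = 4.030741
t=3: π = [0.1819, 0.4335, 0.3846], E[r] = 1.8389, γ^t·E[r] = 0.941506, running G = 4.972247
t=4: π = [0.1818, 0.4336, 0.3846], E[r] = 1.8391, γ^t·E[r] = 0.753312, running G = 5.725559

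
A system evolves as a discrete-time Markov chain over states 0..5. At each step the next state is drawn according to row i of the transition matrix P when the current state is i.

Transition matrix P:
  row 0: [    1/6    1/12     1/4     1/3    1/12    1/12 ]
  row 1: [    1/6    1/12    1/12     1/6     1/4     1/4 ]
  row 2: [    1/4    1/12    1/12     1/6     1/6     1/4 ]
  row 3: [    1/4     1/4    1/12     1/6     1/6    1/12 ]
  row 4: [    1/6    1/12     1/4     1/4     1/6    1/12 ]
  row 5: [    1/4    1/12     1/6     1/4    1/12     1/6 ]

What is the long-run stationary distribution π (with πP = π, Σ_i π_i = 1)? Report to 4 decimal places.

π = [0.2101, 0.1210, 0.1547, 0.2257, 0.1475, 0.1410]

Balance equations π_j = Σ_i π_i·P[i][j]:
  π_0 = 1/6·π_0 + 1/6·π_1 + 1/4·π_2 + 1/4·π_3 + 1/6·π_4 + 1/4·π_5
  π_1 = 1/12·π_0 + 1/12·π_1 + 1/12·π_2 + 1/4·π_3 + 1/12·π_4 + 1/12·π_5
  π_2 = 1/4·π_0 + 1/12·π_1 + 1/12·π_2 + 1/12·π_3 + 1/4·π_4 + 1/6·π_5
  π_3 = 1/3·π_0 + 1/6·π_1 + 1/6·π_2 + 1/6·π_3 + 1/4·π_4 + 1/4·π_5
  π_4 = 1/12·π_0 + 1/4·π_1 + 1/6·π_2 + 1/6·π_3 + 1/6·π_4 + 1/12·π_5
  normalize: π_0 + π_1 + π_2 + π_3 + π_4 + π_5 = 1
Solving the linear system gives exactly π = [30517/145236, 17567/145236, 11233/72618, 2732/12103, 255/1729, 11/78].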